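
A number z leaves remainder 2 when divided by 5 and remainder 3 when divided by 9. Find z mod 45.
M = 5 × 9 = 45. M₁ = 9, y₁ ≡ 4 mod 5. M₂ = 5, y₂ ≡ 2 mod 9. z = 2×9×4 + 3×5×2 ≡ 12 mod 45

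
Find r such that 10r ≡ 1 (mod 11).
Since 11 is prime, by Fermat 10^(-1) ≡ 10^{9} ≡ 10 (mod 11). Verify: 10 × 10 = 100 ≡ 1 (mod 11)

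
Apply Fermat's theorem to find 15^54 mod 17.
By Fermat: 15^{16} ≡ 1 mod 17. 54 = 3×16 + 6. So 15^{54} ≡ 15^{6} ≡ 13 mod 17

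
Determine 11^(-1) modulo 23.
Since 23 is prime, by Fermat 11^(-1) ≡ 11^{21} ≡ 21 (mod 23). Verify: 11 × 21 = 231 ≡ 1 (mod 23)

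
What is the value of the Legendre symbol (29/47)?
(29/47) = 29^{23} mod 47 = -1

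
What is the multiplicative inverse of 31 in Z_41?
Since 41 is prime, by Fermat 31^(-1) ≡ 31^{39} ≡ 4 (mod 41). Verify: 31 × 4 = 124 ≡ 1 (mod 41)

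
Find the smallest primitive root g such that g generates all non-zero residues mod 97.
g = 5. For each prime q|96: 5^{48}≡96, 5^{32}≡35, none ≡ 1, so ord_97(5) = 96 and 5 is a primitive root.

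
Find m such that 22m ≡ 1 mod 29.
Since 29 is prime, by Fermat 22^(-1) ≡ 22^{27} ≡ 4 mod 29. Verify: 22 × 4 = 88 ≡ 1 mod 29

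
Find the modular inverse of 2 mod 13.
Since 13 is prime, by Fermat 2^(-1) ≡ 2^{11} ≡ 7 (mod 13). Verify: 2 × 7 = 14 ≡ 1 (mod 13)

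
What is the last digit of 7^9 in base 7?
By repeated squaring mod 7: 7^{1}≡0, 7^{2}≡0, 7^{4}≡0, 7^{8}≡0. Then 7^{9} = 7^{8+1} ≡ 0 × 0 ≡ 0 mod 7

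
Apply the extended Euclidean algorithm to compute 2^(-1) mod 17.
Extended GCD: 2(-8) + 17(1) = 1. So 2^(-1) ≡ -8 ≡ 9 (mod 17). Verify: 2 × 9 = 18 ≡ 1 (mod 17)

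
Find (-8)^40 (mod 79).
By repeated squaring (mod 79): (-8)^{1}≡71, (-8)^{2}≡64, (-8)^{4}≡67, (-8)^{8}≡65, (-8)^{16}≡38, (-8)^{32}≡22. Then (-8)^{40} = (-8)^{32+8} ≡ 22 × 65 ≡ 8 (mod 79)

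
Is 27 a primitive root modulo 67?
27^{22} ≡ 1 (mod 67) and 22 < 66, so ord_67(27) = 22 ≠ 66 and 27 is not a primitive root.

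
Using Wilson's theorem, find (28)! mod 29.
By Wilson's theorem, (28)! ≡ -1 ≡ 28 (mod 29)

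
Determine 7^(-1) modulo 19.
Since 19 is prime, by Fermat 7^(-1) ≡ 7^{17} ≡ 11 mod 19. Verify: 7 × 11 = 77 ≡ 1 mod 19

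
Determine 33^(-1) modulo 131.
Since 131 is prime, by Fermat 33^(-1) ≡ 33^{129} ≡ 4 mod 131. Verify: 33 × 4 = 132 ≡ 1 mod 131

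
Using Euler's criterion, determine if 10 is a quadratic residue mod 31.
By Euler's criterion: 10^{15} ≡ 1 (mod 31). Since this equals 1, 10 is a QR.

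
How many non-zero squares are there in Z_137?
For prime 137, there are (p-1)/2 = (137-1)/2 = 68 quadratic residues (excluding 0).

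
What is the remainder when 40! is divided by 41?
By Wilson's theorem, (40)! ≡ -1 ≡ 40 mod 41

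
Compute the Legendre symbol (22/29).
(22/29) = 22^{14} mod 29 = 1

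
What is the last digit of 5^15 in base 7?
Using Fermat: 5^{6} ≡ 1 (mod 7). 15 ≡ 3 (mod 6). So 5^{15} ≡ 5^{3} ≡ 6 (mod 7)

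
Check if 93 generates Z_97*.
93^{24} ≡ 1 mod 97 and 24 < 96, so ord_97(93) = 24 ≠ 96 and 93 is not a primitive root.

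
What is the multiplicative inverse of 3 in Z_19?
Since 19 is prime, by Fermat 3^(-1) ≡ 3^{17} ≡ 13 mod 19. Verify: 3 × 13 = 39 ≡ 1 mod 19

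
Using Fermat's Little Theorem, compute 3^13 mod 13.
By Fermat: 3^{12} ≡ 1 mod 13. So 3^{13} = 3^{12} · 3^{1} ≡ 3^{1} ≡ 3 mod 13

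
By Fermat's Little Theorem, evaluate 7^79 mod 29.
By Fermat: 7^{28} ≡ 1 (mod 29). 79 = 2×28 + 23. So 7^{79} ≡ 7^{23} ≡ 20 (mod 29)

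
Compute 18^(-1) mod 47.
Since 47 is prime, by Fermat 18^(-1) ≡ 18^{45} ≡ 34 mod 47. Verify: 18 × 34 = 612 ≡ 1 mod 47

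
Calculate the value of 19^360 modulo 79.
Using Fermat: 19^{78} ≡ 1 mod 79. 360 ≡ 48 mod 78. So 19^{360} ≡ 19^{48} ≡ 21 mod 79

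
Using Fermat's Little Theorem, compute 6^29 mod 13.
By Fermat: 6^{12} ≡ 1 (mod 13). 29 = 2×12 + 5. So 6^{29} ≡ 6^{5} ≡ 2 (mod 13)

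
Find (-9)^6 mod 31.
By repeated squaring mod 31: (-9)^{1}≡22, (-9)^{2}≡19, (-9)^{4}≡20. Then (-9)^{6} = (-9)^{4+2} ≡ 20 × 19 ≡ 8 mod 31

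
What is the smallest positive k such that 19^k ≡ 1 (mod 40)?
Powers of 19 mod 40: 19^1≡19, 19^2≡1. So the order of 19 is 2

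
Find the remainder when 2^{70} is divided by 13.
By Fermat: 2^{12} ≡ 1 mod 13. 70 = 5×12 + 10. So 2^{70} ≡ 2^{10} ≡ 10 mod 13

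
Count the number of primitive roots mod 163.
A prime p has φ(p-1) primitive roots; here φ(162) = 54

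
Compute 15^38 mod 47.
By repeated squaring mod 47: 15^{1}≡15, 15^{2}≡37, 15^{4}≡6, 15^{8}≡36, 15^{16}≡27, 15^{32}≡24. Then 15^{38} = 15^{32+4+2} ≡ 24 × 6 × 37 ≡ 17 mod 47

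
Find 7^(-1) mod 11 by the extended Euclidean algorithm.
Extended GCD: 7(-3) + 11(2) = 1. So 7^(-1) ≡ -3 ≡ 8 mod 11. Verify: 7 × 8 = 56 ≡ 1 mod 11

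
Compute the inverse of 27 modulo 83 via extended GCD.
Extended GCD: 27(40) + 83(-13) = 1. So 27^(-1) ≡ 40 mod 83. Verify: 27 × 40 = 1080 ≡ 1 mod 83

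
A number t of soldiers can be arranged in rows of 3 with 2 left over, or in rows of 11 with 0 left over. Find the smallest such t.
M = 3 × 11 = 33. M₁ = 11, y₁ ≡ 2 (mod 3). M₂ = 3, y₂ ≡ 4 (mod 11). t = 2×11×2 + 0×3×4 ≡ 11 (mod 33)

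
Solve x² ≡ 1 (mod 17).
The square roots of 1 mod 17 are 1 and 16. Verify: 1² = 1 ≡ 1 (mod 17)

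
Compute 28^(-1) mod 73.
Since 73 is prime, by Fermat 28^(-1) ≡ 28^{71} ≡ 60 mod 73. Verify: 28 × 60 = 1680 ≡ 1 mod 73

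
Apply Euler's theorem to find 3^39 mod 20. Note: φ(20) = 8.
By Euler: 3^{8} ≡ 1 mod 20 since gcd(3, 20) = 1. 39 = 4×8 + 7. So 3^{39} ≡ 3^{7} ≡ 7 mod 20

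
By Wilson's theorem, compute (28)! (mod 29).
By Wilson's theorem, (28)! ≡ -1 ≡ 28 (mod 29)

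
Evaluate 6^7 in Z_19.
By repeated squaring (mod 19): 6^{1}≡6, 6^{2}≡17, 6^{4}≡4. Then 6^{7} = 6^{4+2+1} ≡ 4 × 17 × 6 ≡ 9 (mod 19)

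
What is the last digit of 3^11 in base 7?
Using Fermat: 3^{6} ≡ 1 (mod 7). 11 ≡ 5 (mod 6). So 3^{11} ≡ 3^{5} ≡ 5 (mod 7)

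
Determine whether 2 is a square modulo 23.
By Euler's criterion: 2^{11} ≡ 1 mod 23. Since this equals 1, 2 is a QR.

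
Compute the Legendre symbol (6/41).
(6/41) = 6^{20} mod 41 = -1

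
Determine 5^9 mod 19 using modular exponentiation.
By repeated squaring (mod 19): 5^{1}≡5, 5^{2}≡6, 5^{4}≡17, 5^{8}≡4. Then 5^{9} = 5^{8+1} ≡ 4 × 5 ≡ 1 (mod 19)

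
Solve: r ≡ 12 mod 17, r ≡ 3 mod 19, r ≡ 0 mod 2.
M = 17 × 19 × 2 = 646. M₁ = 38, y₁ ≡ 13 mod 17. M₂ = 34, y₂ ≡ 14 mod 19. M₃ = 323, y₃ ≡ 1 mod 2. r = 12×38×13 + 3×34×14 + 0×323×1 ≡ 250 mod 646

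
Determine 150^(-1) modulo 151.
Since 151 is prime, by Fermat 150^(-1) ≡ 150^{149} ≡ 150 (mod 151). Verify: 150 × 150 = 22500 ≡ 1 (mod 151)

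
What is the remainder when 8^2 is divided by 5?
8^{2} = 64 ≡ 4 mod 5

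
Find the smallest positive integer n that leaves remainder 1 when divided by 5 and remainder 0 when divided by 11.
M = 5 × 11 = 55. M₁ = 11, y₁ ≡ 1 mod 5. M₂ = 5, y₂ ≡ 9 mod 11. n = 1×11×1 + 0×5×9 ≡ 11 mod 55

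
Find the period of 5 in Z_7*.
Powers of 5 mod 7: 5^1≡5, 5^2≡4, 5^3≡6, 5^4≡2, 5^5≡3, 5^6≡1. ord_7(5) = 6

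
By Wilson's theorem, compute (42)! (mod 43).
By Wilson's theorem, (42)! ≡ -1 ≡ 42 (mod 43)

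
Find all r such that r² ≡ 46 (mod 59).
The square roots of 46 mod 59 are 20 and 39. Verify: 20² = 400 ≡ 46 (mod 59)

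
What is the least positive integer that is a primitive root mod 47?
g = 5. For each prime q|46: 5^{23}≡46, 5^{2}≡25, none ≡ 1, so ord_47(5) = 46 and 5 is a primitive root.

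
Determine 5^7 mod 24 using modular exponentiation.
By repeated squaring mod 24: 5^{1}≡5, 5^{2}≡1, 5^{4}≡1. Then 5^{7} = 5^{4+2+1} ≡ 1 × 1 × 5 ≡ 5 mod 24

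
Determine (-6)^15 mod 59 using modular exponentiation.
By repeated squaring mod 59: (-6)^{1}≡53, (-6)^{2}≡36, (-6)^{4}≡57, (-6)^{8}≡4. Then (-6)^{15} = (-6)^{8+4+2+1} ≡ 4 × 57 × 36 × 53 ≡ 17 mod 59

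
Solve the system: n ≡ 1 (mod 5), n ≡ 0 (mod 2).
M = 5 × 2 = 10. M₁ = 2, y₁ ≡ 3 (mod 5). M₂ = 5, y₂ ≡ 1 (mod 2). n = 1×2×3 + 0×5×1 ≡ 6 (mod 10)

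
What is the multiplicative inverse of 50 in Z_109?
Since 109 is prime, by Fermat 50^(-1) ≡ 50^{107} ≡ 24 mod 109. Verify: 50 × 24 = 1200 ≡ 1 mod 109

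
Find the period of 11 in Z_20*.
Powers of 11 mod 20: 11^1≡11, 11^2≡1. ord_20(11) = 2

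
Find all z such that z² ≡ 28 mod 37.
The square roots of 28 mod 37 are 19 and 18. Verify: 19² = 361 ≡ 28 mod 37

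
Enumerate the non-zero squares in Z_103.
QRs mod 103: {1, 2, 4, 7, 8, 9, 13, 14, 15, 16, 17, 18, 19, 23, 25, 26, 28, 29, 30, 32, 33, 34, 36, 38, 41, 46, 49, 50, 52, 55, 56, 58, 59, 60, 61, 63, 64, 66, 68, 72, 76, 79, 81, 82, 83, 91, 92, 93, 97, 98, 100}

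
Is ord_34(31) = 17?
Powers of 31 mod 34: 31^1≡31, 31^2≡9, 31^3≡7, 31^4≡13, 31^5≡29, 31^6≡15, 31^7≡23, 31^8≡33, 31^9≡3, 31^10≡25, 31^11≡27, 31^12≡21, 31^13≡5, 31^14≡19, 31^15≡11, 31^16≡1. Already 31^16≡1, so the order is 16 < 17. No, the actual order is 16.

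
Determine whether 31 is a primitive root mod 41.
31^{10} ≡ 1 (mod 41) and 10 < 40, so ord_41(31) = 10 ≠ 40 and 31 is not a primitive root.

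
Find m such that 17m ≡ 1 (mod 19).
Since 19 is prime, by Fermat 17^(-1) ≡ 17^{17} ≡ 9 (mod 19). Verify: 17 × 9 = 153 ≡ 1 (mod 19)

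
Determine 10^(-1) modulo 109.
Since 109 is prime, by Fermat 10^(-1) ≡ 10^{107} ≡ 11 (mod 109). Verify: 10 × 11 = 110 ≡ 1 (mod 109)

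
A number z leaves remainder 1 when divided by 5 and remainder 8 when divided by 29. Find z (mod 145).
M = 5 × 29 = 145. M₁ = 29, y₁ ≡ 4 (mod 5). M₂ = 5, y₂ ≡ 6 (mod 29). z = 1×29×4 + 8×5×6 ≡ 66 (mod 145)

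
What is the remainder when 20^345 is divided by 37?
Using Fermat: 20^{36} ≡ 1 (mod 37). 345 ≡ 21 (mod 36). So 20^{345} ≡ 20^{21} ≡ 29 (mod 37)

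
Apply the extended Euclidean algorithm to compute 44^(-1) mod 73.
Extended GCD: 44(5) + 73(-3) = 1. So 44^(-1) ≡ 5 (mod 73). Verify: 44 × 5 = 220 ≡ 1 (mod 73)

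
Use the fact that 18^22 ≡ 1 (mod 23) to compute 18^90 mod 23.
By Fermat: 18^{22} ≡ 1 (mod 23). 90 = 4×22 + 2. So 18^{90} ≡ 18^{2} ≡ 2 (mod 23)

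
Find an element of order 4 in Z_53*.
23 has order 4 mod 53 since 23^{4} ≡ 1 (mod 53) and no smaller power works.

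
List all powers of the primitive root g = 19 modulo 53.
19^1, 19^2, ..., 19^{52} mod 53: [19, 43, 22, 47, 45, 7, 27, 36, 48, 11, 50, 49, 30, 40, 18, 24, 32, 25, 51, 15, 20, 9, 12, 16, 39, 52, 34, 10, 31, 6, 8, 46, 26, 17, 5, 42, 3, 4, 23, 13, 35, 29, 21, 28, 2, 38, 33, 44, 41, 37, 14, 1]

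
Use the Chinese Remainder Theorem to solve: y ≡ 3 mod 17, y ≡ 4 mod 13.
M = 17 × 13 = 221. M₁ = 13, y₁ ≡ 4 mod 17. M₂ = 17, y₂ ≡ 10 mod 13. y = 3×13×4 + 4×17×10 ≡ 173 mod 221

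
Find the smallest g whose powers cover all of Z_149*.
g = 2. Powers: [2, 4, 8, 16, 32, 64, 128, 107, ...] generates all 148 non-zero residues.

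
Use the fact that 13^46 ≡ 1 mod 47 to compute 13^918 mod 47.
By Fermat: 13^{46} ≡ 1 mod 47. 918 ≡ 44 mod 46. So 13^{918} ≡ 13^{44} ≡ 42 mod 47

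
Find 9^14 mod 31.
By repeated squaring mod 31: 9^{1}≡9, 9^{2}≡19, 9^{4}≡20, 9^{8}≡28. Then 9^{14} = 9^{8+4+2} ≡ 28 × 20 × 19 ≡ 7 mod 31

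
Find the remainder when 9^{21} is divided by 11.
By Fermat: 9^{10} ≡ 1 (mod 11). 21 = 2×10 + 1. So 9^{21} ≡ 9^{1} ≡ 9 (mod 11)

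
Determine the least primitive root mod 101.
g = 2. For each prime q|100: 2^{50}≡100, 2^{20}≡95, none ≡ 1, so ord_101(2) = 100 and 2 is a primitive root.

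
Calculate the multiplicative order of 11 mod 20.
Powers of 11 mod 20: 11^1≡11, 11^2≡1. So the order of 11 is 2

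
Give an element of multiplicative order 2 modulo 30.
11 has order 2 mod 30 since 11^{2} ≡ 1 mod 30 and no smaller power works.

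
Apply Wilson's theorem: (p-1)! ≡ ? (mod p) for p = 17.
By Wilson's theorem, (16)! ≡ -1 ≡ 16 mod 17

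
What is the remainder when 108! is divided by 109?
By Wilson's theorem, (108)! ≡ -1 ≡ 108 mod 109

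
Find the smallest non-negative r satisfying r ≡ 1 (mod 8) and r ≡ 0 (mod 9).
M = 8 × 9 = 72. M₁ = 9, y₁ ≡ 1 (mod 8). M₂ = 8, y₂ ≡ 8 (mod 9). r = 1×9×1 + 0×8×8 ≡ 9 (mod 72)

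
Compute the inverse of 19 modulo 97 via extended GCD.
Extended GCD: 19(46) + 97(-9) = 1. So 19^(-1) ≡ 46 mod 97. Verify: 19 × 46 = 874 ≡ 1 mod 97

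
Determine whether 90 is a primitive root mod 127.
90^{18} ≡ 1 (mod 127) and 18 < 126, so ord_127(90) = 18 ≠ 126 and 90 is not a primitive root.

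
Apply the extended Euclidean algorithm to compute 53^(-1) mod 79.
Extended GCD: 53(3) + 79(-2) = 1. So 53^(-1) ≡ 3 (mod 79). Verify: 53 × 3 = 159 ≡ 1 (mod 79)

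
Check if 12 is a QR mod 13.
By Euler's criterion: 12^{6} ≡ 1 (mod 13). Since this equals 1, 12 is a QR.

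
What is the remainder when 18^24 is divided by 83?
By repeated squaring (mod 83): 18^{1}≡18, 18^{2}≡75, 18^{4}≡64, 18^{8}≡29, 18^{16}≡11. Then 18^{24} = 18^{16+8} ≡ 11 × 29 ≡ 70 (mod 83)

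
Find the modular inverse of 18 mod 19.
Since 19 is prime, by Fermat 18^(-1) ≡ 18^{17} ≡ 18 (mod 19). Verify: 18 × 18 = 324 ≡ 1 (mod 19)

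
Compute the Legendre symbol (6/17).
(6/17) = 6^{8} mod 17 = -1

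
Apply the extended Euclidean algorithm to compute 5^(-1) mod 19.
Extended GCD: 5(4) + 19(-1) = 1. So 5^(-1) ≡ 4 (mod 19). Verify: 5 × 4 = 20 ≡ 1 (mod 19)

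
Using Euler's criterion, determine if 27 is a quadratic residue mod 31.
By Euler's criterion: 27^{15} ≡ 30 (mod 31). Since this equals -1 (≡ 30), 27 is not a QR.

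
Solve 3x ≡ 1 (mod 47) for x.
Since 47 is prime, by Fermat 3^(-1) ≡ 3^{45} ≡ 16 (mod 47). Verify: 3 × 16 = 48 ≡ 1 (mod 47)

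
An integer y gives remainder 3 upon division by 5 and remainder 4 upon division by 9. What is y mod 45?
M = 5 × 9 = 45. M₁ = 9, y₁ ≡ 4 mod 5. M₂ = 5, y₂ ≡ 2 mod 9. y = 3×9×4 + 4×5×2 ≡ 13 mod 45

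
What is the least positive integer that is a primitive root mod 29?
g = 2. For each prime q|28: 2^{14}≡28, 2^{4}≡16, none ≡ 1, so ord_29(2) = 28 and 2 is a primitive root.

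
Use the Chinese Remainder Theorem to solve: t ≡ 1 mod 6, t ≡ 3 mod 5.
M = 6 × 5 = 30. M₁ = 5, y₁ ≡ 5 mod 6. M₂ = 6, y₂ ≡ 1 mod 5. t = 1×5×5 + 3×6×1 ≡ 13 mod 30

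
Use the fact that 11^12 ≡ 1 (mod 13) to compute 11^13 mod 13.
By Fermat: 11^{12} ≡ 1 (mod 13). So 11^{13} = 11^{12} · 11^{1} ≡ 11^{1} ≡ 11 (mod 13)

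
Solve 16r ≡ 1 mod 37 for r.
Since 37 is prime, by Fermat 16^(-1) ≡ 16^{35} ≡ 7 mod 37. Verify: 16 × 7 = 112 ≡ 1 mod 37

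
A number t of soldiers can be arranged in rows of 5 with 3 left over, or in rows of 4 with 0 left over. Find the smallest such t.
M = 5 × 4 = 20. M₁ = 4, y₁ ≡ 4 mod 5. M₂ = 5, y₂ ≡ 1 mod 4. t = 3×4×4 + 0×5×1 ≡ 8 mod 20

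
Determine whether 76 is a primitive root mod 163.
ord_163(76) divides 162. For each prime q|162: 76^{81}≡162, 76^{54}≡104, none ≡ 1. So 76 has order 162 and is a primitive root mod 163.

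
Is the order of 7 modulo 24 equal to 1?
Powers of 7 mod 24: 7^1≡7, 7^2≡1. 7^1≡7≢1, so ord ≠ 1. No, the actual order is 2.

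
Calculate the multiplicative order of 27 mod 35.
Powers of 27 mod 35: 27^1≡27, 27^2≡29, 27^3≡13, 27^4≡1. So the order of 27 is 4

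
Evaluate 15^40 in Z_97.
By repeated squaring mod 97: 15^{1}≡15, 15^{2}≡31, 15^{4}≡88, 15^{8}≡81, 15^{16}≡62, 15^{32}≡61. Then 15^{40} = 15^{32+8} ≡ 61 × 81 ≡ 91 mod 97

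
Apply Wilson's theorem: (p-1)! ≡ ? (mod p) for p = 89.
By Wilson's theorem, (88)! ≡ -1 ≡ 88 mod 89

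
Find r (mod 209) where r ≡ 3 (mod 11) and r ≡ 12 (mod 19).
M = 11 × 19 = 209. M₁ = 19, y₁ ≡ 7 (mod 11). M₂ = 11, y₂ ≡ 7 (mod 19). r = 3×19×7 + 12×11×7 ≡ 69 (mod 209)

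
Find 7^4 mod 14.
7^{4} = 2401 ≡ 7 mod 14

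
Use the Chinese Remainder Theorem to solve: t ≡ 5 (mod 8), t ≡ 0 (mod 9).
M = 8 × 9 = 72. M₁ = 9, y₁ ≡ 1 (mod 8). M₂ = 8, y₂ ≡ 8 (mod 9). t = 5×9×1 + 0×8×8 ≡ 45 (mod 72)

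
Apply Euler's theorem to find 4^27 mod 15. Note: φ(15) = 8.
By Euler: 4^{8} ≡ 1 mod 15 since gcd(4, 15) = 1. 27 = 3×8 + 3. So 4^{27} ≡ 4^{3} ≡ 4 mod 15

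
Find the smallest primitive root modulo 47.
g = 5. For each prime q|46: 5^{23}≡46, 5^{2}≡25, none ≡ 1, so ord_47(5) = 46 and 5 is a primitive root.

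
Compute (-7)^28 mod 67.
By repeated squaring (mod 67): (-7)^{1}≡60, (-7)^{2}≡49, (-7)^{4}≡56, (-7)^{8}≡54, (-7)^{16}≡35. Then (-7)^{28} = (-7)^{16+8+4} ≡ 35 × 54 × 56 ≡ 47 (mod 67)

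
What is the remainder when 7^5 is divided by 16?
By repeated squaring (mod 16): 7^{1}≡7, 7^{2}≡1, 7^{4}≡1. Then 7^{5} = 7^{4+1} ≡ 1 × 7 ≡ 7 (mod 16)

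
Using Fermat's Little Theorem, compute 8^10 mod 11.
By Fermat's Little Theorem, 8^{10} ≡ 1 (mod 11) since 11 is prime and gcd(8, 11) = 1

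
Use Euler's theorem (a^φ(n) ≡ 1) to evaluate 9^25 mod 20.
By Euler: 9^{8} ≡ 1 mod 20 since gcd(9, 20) = 1. 25 = 3×8 + 1. So 9^{25} ≡ 9^{1} ≡ 9 mod 20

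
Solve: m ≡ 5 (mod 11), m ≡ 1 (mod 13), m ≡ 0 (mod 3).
M = 11 × 13 × 3 = 429. M₁ = 39, y₁ ≡ 2 (mod 11). M₂ = 33, y₂ ≡ 2 (mod 13). M₃ = 143, y₃ ≡ 2 (mod 3). m = 5×39×2 + 1×33×2 + 0×143×2 ≡ 27 (mod 429)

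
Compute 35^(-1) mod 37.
Since 37 is prime, by Fermat 35^(-1) ≡ 35^{35} ≡ 18 mod 37. Verify: 35 × 18 = 630 ≡ 1 mod 37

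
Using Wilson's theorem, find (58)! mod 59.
By Wilson's theorem, (58)! ≡ -1 ≡ 58 mod 59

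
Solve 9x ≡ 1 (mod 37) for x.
Since 37 is prime, by Fermat 9^(-1) ≡ 9^{35} ≡ 33 (mod 37). Verify: 9 × 33 = 297 ≡ 1 (mod 37)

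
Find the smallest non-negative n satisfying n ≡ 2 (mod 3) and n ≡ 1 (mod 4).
M = 3 × 4 = 12. M₁ = 4, y₁ ≡ 1 (mod 3). M₂ = 3, y₂ ≡ 3 (mod 4). n = 2×4×1 + 1×3×3 ≡ 5 (mod 12)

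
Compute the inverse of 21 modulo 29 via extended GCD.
Extended GCD: 21(-11) + 29(8) = 1. So 21^(-1) ≡ -11 ≡ 18 (mod 29). Verify: 21 × 18 = 378 ≡ 1 (mod 29)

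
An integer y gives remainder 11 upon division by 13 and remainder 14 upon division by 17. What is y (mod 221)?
M = 13 × 17 = 221. M₁ = 17, y₁ ≡ 10 (mod 13). M₂ = 13, y₂ ≡ 4 (mod 17). y = 11×17×10 + 14×13×4 ≡ 167 (mod 221)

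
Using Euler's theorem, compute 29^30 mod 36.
By Euler: 29^{12} ≡ 1 (mod 36) since gcd(29, 36) = 1. 30 = 2×12 + 6. So 29^{30} ≡ 29^{6} ≡ 1 (mod 36)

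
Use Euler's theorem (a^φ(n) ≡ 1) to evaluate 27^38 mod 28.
By Euler: 27^{12} ≡ 1 mod 28 since gcd(27, 28) = 1. 38 = 3×12 + 2. So 27^{38} ≡ 27^{2} ≡ 1 mod 28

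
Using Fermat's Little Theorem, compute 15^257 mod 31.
By Fermat: 15^{30} ≡ 1 mod 31. 257 ≡ 17 mod 30. So 15^{257} ≡ 15^{17} ≡ 23 mod 31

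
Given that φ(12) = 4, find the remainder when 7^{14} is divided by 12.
By Euler: 7^{4} ≡ 1 (mod 12) since gcd(7, 12) = 1. 14 = 3×4 + 2. So 7^{14} ≡ 7^{2} ≡ 1 (mod 12)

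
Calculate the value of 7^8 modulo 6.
By repeated squaring (mod 6): 7^{1}≡1, 7^{2}≡1, 7^{4}≡1, 7^{8}≡1. So 7^{8} ≡ 1 (mod 6)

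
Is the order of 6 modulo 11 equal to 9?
Powers of 6 mod 11: 6^1≡6, 6^2≡3, 6^3≡7, 6^4≡9, 6^5≡10, 6^6≡5, 6^7≡8, 6^8≡4, 6^9≡2, 6^10≡1. 6^9≡2≢1, so ord ≠ 9. No, the actual order is 10.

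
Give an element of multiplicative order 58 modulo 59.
2 has order 58 mod 59 since 2^{58} ≡ 1 mod 59 and no smaller power works.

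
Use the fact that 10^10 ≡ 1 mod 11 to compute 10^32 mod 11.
By Fermat: 10^{10} ≡ 1 mod 11. 32 = 3×10 + 2. So 10^{32} ≡ 10^{2} ≡ 1 mod 11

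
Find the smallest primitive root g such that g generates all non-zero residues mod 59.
g = 2. For each prime q|58: 2^{29}≡58, 2^{2}≡4, none ≡ 1, so ord_59(2) = 58 and 2 is a primitive root.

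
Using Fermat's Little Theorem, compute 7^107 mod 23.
By Fermat: 7^{22} ≡ 1 mod 23. 107 = 4×22 + 19. So 7^{107} ≡ 7^{19} ≡ 11 mod 23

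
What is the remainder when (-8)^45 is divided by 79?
By repeated squaring (mod 79): (-8)^{1}≡71, (-8)^{2}≡64, (-8)^{4}≡67, (-8)^{8}≡65, (-8)^{16}≡38, (-8)^{32}≡22. Then (-8)^{45} = (-8)^{32+8+4+1} ≡ 22 × 65 × 67 × 71 ≡ 57 (mod 79)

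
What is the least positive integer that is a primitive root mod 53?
g = 2. For each prime q|52: 2^{26}≡52, 2^{4}≡16, none ≡ 1, so ord_53(2) = 52 and 2 is a primitive root.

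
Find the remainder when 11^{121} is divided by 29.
By Fermat: 11^{28} ≡ 1 mod 29. 121 = 4×28 + 9. So 11^{121} ≡ 11^{9} ≡ 2 mod 29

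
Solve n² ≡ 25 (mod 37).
The square roots of 25 mod 37 are 5 and 32. Verify: 5² = 25 ≡ 25 (mod 37)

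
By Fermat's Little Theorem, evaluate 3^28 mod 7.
By Fermat: 3^{6} ≡ 1 mod 7. 28 = 4×6 + 4. So 3^{28} ≡ 3^{4} ≡ 4 mod 7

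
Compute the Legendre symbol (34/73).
(34/73) = 34^{36} mod 73 = -1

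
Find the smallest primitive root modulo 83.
g = 2. For each prime q|82: 2^{41}≡82, 2^{2}≡4, none ≡ 1, so ord_83(2) = 82 and 2 is a primitive root.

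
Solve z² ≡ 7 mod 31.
The square roots of 7 mod 31 are 10 and 21. Verify: 10² = 100 ≡ 7 mod 31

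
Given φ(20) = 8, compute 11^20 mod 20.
By Euler: 11^{8} ≡ 1 mod 20 since gcd(11, 20) = 1. 20 = 2×8 + 4. So 11^{20} ≡ 11^{4} ≡ 1 mod 20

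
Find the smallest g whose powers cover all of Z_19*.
g = 2. Powers: [2, 4, 8, 16, 13, 7, ...] generates all 18 non-zero residues.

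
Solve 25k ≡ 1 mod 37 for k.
Since 37 is prime, by Fermat 25^(-1) ≡ 25^{35} ≡ 3 mod 37. Verify: 25 × 3 = 75 ≡ 1 mod 37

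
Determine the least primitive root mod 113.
g = 3. Powers: [3, 9, 27, 81, 17, 51, 40, ...] generates all 112 non-zero residues.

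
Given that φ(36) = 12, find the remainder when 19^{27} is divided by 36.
By Euler: 19^{12} ≡ 1 mod 36 since gcd(19, 36) = 1. 27 = 2×12 + 3. So 19^{27} ≡ 19^{3} ≡ 19 mod 36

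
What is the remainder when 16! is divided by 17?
By Wilson's theorem, (16)! ≡ -1 ≡ 16 (mod 17)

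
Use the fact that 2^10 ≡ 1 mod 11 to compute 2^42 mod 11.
By Fermat: 2^{10} ≡ 1 mod 11. 42 = 4×10 + 2. So 2^{42} ≡ 2^{2} ≡ 4 mod 11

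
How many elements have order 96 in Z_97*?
A prime p has φ(p-1) primitive roots; here φ(96) = 32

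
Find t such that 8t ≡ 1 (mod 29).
Since 29 is prime, by Fermat 8^(-1) ≡ 8^{27} ≡ 11 (mod 29). Verify: 8 × 11 = 88 ≡ 1 (mod 29)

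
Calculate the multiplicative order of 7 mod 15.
Powers of 7 mod 15: 7^1≡7, 7^2≡4, 7^3≡13, 7^4≡1. Order = 4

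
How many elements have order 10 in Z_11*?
Number of primitive roots mod 11 = φ(p-1) = φ(10) = 4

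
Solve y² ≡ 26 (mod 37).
The square roots of 26 mod 37 are 10 and 27. Verify: 10² = 100 ≡ 26 (mod 37)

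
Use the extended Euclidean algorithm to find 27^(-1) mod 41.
Extended GCD: 27(-3) + 41(2) = 1. So 27^(-1) ≡ -3 ≡ 38 (mod 41). Verify: 27 × 38 = 1026 ≡ 1 (mod 41)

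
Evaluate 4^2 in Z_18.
4^{2} = 16 ≡ 16 (mod 18)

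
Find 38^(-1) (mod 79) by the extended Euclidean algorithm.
Extended GCD: 38(-27) + 79(13) = 1. So 38^(-1) ≡ -27 ≡ 52 (mod 79). Verify: 38 × 52 = 1976 ≡ 1 (mod 79)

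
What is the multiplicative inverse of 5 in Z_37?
Since 37 is prime, by Fermat 5^(-1) ≡ 5^{35} ≡ 15 mod 37. Verify: 5 × 15 = 75 ≡ 1 mod 37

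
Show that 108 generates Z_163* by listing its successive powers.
108^1, 108^2, ..., 108^{162} mod 163: [108, 91, 48, 131, 130, 22, 94, 46, 78, 111, 89, 158, 112, 34, 86, 160, 2, 53, 19, 96, 99, 97, 44, 25, 92, 156, 59, 15, 153, 61, 68, 9, 157, 4, 106, 38, 29, 35, 31, 88, 50, 21, 149, 118, 30, 143, 122, 136, 18, 151, 8, 49, 76, 58, 70, 62, 13, 100, 42, 135, 73, 60, 123, 81, 109, 36, 139, 16, 98, 152, 116, 140, 124, 26, 37, 84, 107, 146, 120, 83, 162, 55, 72, 115, 32, 33, 141, 69, 117, 85, 52, 74, 5, 51, 129, 77, 3, 161, 110, 144, 67, 64, 66, 119, 138, 71, 7, 104, 148, 10, 102, 95, 154, 6, 159, 57, 125, 134, 128, 132, 75, 113, 142, 14, 45, 133, 20, 41, 27, 145, 12, 155, 114, 87, 105, 93, 101, 150, 63, 121, 28, 90, 103, 40, 82, 54, 127, 24, 147, 65, 11, 47, 23, 39, 137, 126, 79, 56, 17, 43, 80, 1]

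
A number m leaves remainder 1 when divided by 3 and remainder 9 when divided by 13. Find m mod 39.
M = 3 × 13 = 39. M₁ = 13, y₁ ≡ 1 mod 3. M₂ = 3, y₂ ≡ 9 mod 13. m = 1×13×1 + 9×3×9 ≡ 22 mod 39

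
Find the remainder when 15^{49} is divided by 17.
By Fermat: 15^{16} ≡ 1 mod 17. 49 = 3×16 + 1. So 15^{49} ≡ 15^{1} ≡ 15 mod 17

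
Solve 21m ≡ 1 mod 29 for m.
Since 29 is prime, by Fermat 21^(-1) ≡ 21^{27} ≡ 18 mod 29. Verify: 21 × 18 = 378 ≡ 1 mod 29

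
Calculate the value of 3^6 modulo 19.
By repeated squaring (mod 19): 3^{1}≡3, 3^{2}≡9, 3^{4}≡5. Then 3^{6} = 3^{4+2} ≡ 5 × 9 ≡ 7 (mod 19)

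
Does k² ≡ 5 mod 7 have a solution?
By Euler's criterion: 5^{3} ≡ 6 mod 7. Since this equals -1 (≡ 6), 5 is not a QR.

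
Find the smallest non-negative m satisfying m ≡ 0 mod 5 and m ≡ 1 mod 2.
M = 5 × 2 = 10. M₁ = 2, y₁ ≡ 3 mod 5. M₂ = 5, y₂ ≡ 1 mod 2. m = 0×2×3 + 1×5×1 ≡ 5 mod 10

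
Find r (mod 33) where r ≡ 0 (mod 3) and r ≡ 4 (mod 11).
M = 3 × 11 = 33. M₁ = 11, y₁ ≡ 2 (mod 3). M₂ = 3, y₂ ≡ 4 (mod 11). r = 0×11×2 + 4×3×4 ≡ 15 (mod 33)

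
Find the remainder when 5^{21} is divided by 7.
By Fermat: 5^{6} ≡ 1 (mod 7). 21 = 3×6 + 3. So 5^{21} ≡ 5^{3} ≡ 6 (mod 7)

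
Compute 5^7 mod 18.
By repeated squaring mod 18: 5^{1}≡5, 5^{2}≡7, 5^{4}≡13. Then 5^{7} = 5^{4+2+1} ≡ 13 × 7 × 5 ≡ 5 mod 18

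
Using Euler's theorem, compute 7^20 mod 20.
By Euler: 7^{8} ≡ 1 (mod 20) since gcd(7, 20) = 1. 20 = 2×8 + 4. So 7^{20} ≡ 7^{4} ≡ 1 (mod 20)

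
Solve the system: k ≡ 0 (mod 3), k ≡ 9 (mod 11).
M = 3 × 11 = 33. M₁ = 11, y₁ ≡ 2 (mod 3). M₂ = 3, y₂ ≡ 4 (mod 11). k = 0×11×2 + 9×3×4 ≡ 9 (mod 33)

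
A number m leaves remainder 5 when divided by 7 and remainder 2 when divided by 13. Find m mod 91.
M = 7 × 13 = 91. M₁ = 13, y₁ ≡ 6 mod 7. M₂ = 7, y₂ ≡ 2 mod 13. m = 5×13×6 + 2×7×2 ≡ 54 mod 91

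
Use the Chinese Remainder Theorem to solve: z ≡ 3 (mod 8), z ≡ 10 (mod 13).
M = 8 × 13 = 104. M₁ = 13, y₁ ≡ 5 (mod 8). M₂ = 8, y₂ ≡ 5 (mod 13). z = 3×13×5 + 10×8×5 ≡ 75 (mod 104)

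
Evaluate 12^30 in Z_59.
By repeated squaring (mod 59): 12^{1}≡12, 12^{2}≡26, 12^{4}≡27, 12^{8}≡21, 12^{16}≡28. Then 12^{30} = 12^{16+8+4+2} ≡ 28 × 21 × 27 × 26 ≡ 12 (mod 59)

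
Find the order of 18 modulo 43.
Powers of 18 mod 43: 18^1≡18, 18^2≡23, 18^3≡27, 18^4≡13, 18^5≡19, 18^6≡41, 18^7≡7, 18^8≡40, 18^9≡32, 18^10≡17, 18^11≡5, 18^12≡4, 18^13≡29, 18^14≡6, 18^15≡22, 18^16≡9, 18^17≡33, 18^18≡35, 18^19≡28, 18^20≡31, 18^21≡42, 18^22≡25, 18^23≡20, 18^24≡16, 18^25≡30, 18^26≡24, 18^27≡2, 18^28≡36, 18^29≡3, 18^30≡11, 18^31≡26, 18^32≡38, 18^33≡39, 18^34≡14, 18^35≡37, 18^36≡21, 18^37≡34, 18^38≡10, 18^39≡8, 18^40≡15, 18^41≡12, 18^42≡1. So the order of 18 is 42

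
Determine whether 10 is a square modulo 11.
By Euler's criterion: 10^{5} ≡ 10 (mod 11). Since this equals -1 (≡ 10), 10 is not a QR.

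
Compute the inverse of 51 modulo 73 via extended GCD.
Extended GCD: 51(-10) + 73(7) = 1. So 51^(-1) ≡ -10 ≡ 63 (mod 73). Verify: 51 × 63 = 3213 ≡ 1 (mod 73)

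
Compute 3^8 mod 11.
By repeated squaring mod 11: 3^{1}≡3, 3^{2}≡9, 3^{4}≡4, 3^{8}≡5. So 3^{8} ≡ 5 mod 11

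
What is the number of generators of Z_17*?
There are φ(17-1) = φ(16) = 8 primitive roots modulo 17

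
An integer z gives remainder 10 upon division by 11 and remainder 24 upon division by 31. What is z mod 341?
M = 11 × 31 = 341. M₁ = 31, y₁ ≡ 5 mod 11. M₂ = 11, y₂ ≡ 17 mod 31. z = 10×31×5 + 24×11×17 ≡ 241 mod 341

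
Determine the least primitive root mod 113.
g = 3. For each prime q|112: 3^{56}≡112, 3^{16}≡49, none ≡ 1, so ord_113(3) = 112 and 3 is a primitive root.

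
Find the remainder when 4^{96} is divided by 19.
By Fermat: 4^{18} ≡ 1 (mod 19). 96 = 5×18 + 6. So 4^{96} ≡ 4^{6} ≡ 11 (mod 19)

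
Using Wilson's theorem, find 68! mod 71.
(70)! = (68)! × (69) × (70) ≡ -1 mod 71. So (68)! ≡ -1 × [(70)(69)]^(-1) ≡ 35 mod 71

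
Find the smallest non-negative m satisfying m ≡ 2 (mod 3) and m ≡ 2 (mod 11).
M = 3 × 11 = 33. M₁ = 11, y₁ ≡ 2 (mod 3). M₂ = 3, y₂ ≡ 4 (mod 11). m = 2×11×2 + 2×3×4 ≡ 2 (mod 33)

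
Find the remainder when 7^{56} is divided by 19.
By Fermat: 7^{18} ≡ 1 (mod 19). 56 = 3×18 + 2. So 7^{56} ≡ 7^{2} ≡ 11 (mod 19)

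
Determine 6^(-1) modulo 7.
Since 7 is prime, by Fermat 6^(-1) ≡ 6^{5} ≡ 6 mod 7. Verify: 6 × 6 = 36 ≡ 1 mod 7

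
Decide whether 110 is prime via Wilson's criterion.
(109)! mod 110 = 0. Since 0 ≢ -1 (mod 110), 110 is not prime.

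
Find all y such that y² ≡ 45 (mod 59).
The square roots of 45 mod 59 are 35 and 24. Verify: 35² = 1225 ≡ 45 (mod 59)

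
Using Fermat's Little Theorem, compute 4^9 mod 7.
By Fermat: 4^{6} ≡ 1 mod 7. So 4^{9} = 4^{6} · 4^{3} ≡ 4^{3} ≡ 1 mod 7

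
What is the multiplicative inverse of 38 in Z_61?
Since 61 is prime, by Fermat 38^(-1) ≡ 38^{59} ≡ 53 mod 61. Verify: 38 × 53 = 2014 ≡ 1 mod 61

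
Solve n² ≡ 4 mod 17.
The square roots of 4 mod 17 are 2 and 15. Verify: 2² = 4 ≡ 4 mod 17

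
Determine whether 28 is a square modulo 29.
By Euler's criterion: 28^{14} ≡ 1 mod 29. Since this equals 1, 28 is a QR.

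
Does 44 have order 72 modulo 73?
ord_73(44) divides 72. For each prime q|72: 44^{36}≡72, 44^{24}≡64, none ≡ 1. So 44 has order 72 and is a primitive root mod 73.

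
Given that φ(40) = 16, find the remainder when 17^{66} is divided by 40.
By Euler: 17^{16} ≡ 1 (mod 40) since gcd(17, 40) = 1. 66 = 4×16 + 2. So 17^{66} ≡ 17^{2} ≡ 9 (mod 40)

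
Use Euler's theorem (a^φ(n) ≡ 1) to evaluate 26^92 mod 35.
By Euler: 26^{24} ≡ 1 (mod 35) since gcd(26, 35) = 1. 92 = 3×24 + 20. So 26^{92} ≡ 26^{20} ≡ 11 (mod 35)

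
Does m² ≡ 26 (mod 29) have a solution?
By Euler's criterion: 26^{14} ≡ 28 (mod 29). Since this equals -1 (≡ 28), 26 is not a QR.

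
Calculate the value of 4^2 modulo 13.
4^{2} = 16 ≡ 3 (mod 13)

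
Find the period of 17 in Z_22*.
Powers of 17 mod 22: 17^1≡17, 17^2≡3, 17^3≡7, 17^4≡9, 17^5≡21, 17^6≡5, 17^7≡19, 17^8≡15, 17^9≡13, 17^10≡1. ord_22(17) = 10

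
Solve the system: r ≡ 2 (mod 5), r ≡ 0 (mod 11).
M = 5 × 11 = 55. M₁ = 11, y₁ ≡ 1 (mod 5). M₂ = 5, y₂ ≡ 9 (mod 11). r = 2×11×1 + 0×5×9 ≡ 22 (mod 55)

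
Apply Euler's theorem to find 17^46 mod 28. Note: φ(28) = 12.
By Euler: 17^{12} ≡ 1 mod 28 since gcd(17, 28) = 1. 46 = 3×12 + 10. So 17^{46} ≡ 17^{10} ≡ 25 mod 28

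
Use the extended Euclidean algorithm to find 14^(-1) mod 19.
Extended GCD: 14(-4) + 19(3) = 1. So 14^(-1) ≡ -4 ≡ 15 (mod 19). Verify: 14 × 15 = 210 ≡ 1 (mod 19)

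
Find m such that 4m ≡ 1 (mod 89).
Since 89 is prime, by Fermat 4^(-1) ≡ 4^{87} ≡ 67 (mod 89). Verify: 4 × 67 = 268 ≡ 1 (mod 89)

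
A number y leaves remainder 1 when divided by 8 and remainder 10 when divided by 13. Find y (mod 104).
M = 8 × 13 = 104. M₁ = 13, y₁ ≡ 5 (mod 8). M₂ = 8, y₂ ≡ 5 (mod 13). y = 1×13×5 + 10×8×5 ≡ 49 (mod 104)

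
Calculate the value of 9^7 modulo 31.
By repeated squaring (mod 31): 9^{1}≡9, 9^{2}≡19, 9^{4}≡20. Then 9^{7} = 9^{4+2+1} ≡ 20 × 19 × 9 ≡ 10 (mod 31)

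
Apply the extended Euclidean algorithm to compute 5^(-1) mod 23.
Extended GCD: 5(-9) + 23(2) = 1. So 5^(-1) ≡ -9 ≡ 14 mod 23. Verify: 5 × 14 = 70 ≡ 1 mod 23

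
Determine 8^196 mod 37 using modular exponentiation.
Using Fermat: 8^{36} ≡ 1 mod 37. 196 ≡ 16 mod 36. So 8^{196} ≡ 8^{16} ≡ 26 mod 37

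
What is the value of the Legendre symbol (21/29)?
(21/29) = 21^{14} mod 29 = -1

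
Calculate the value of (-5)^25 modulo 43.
By repeated squaring mod 43: (-5)^{1}≡38, (-5)^{2}≡25, (-5)^{4}≡23, (-5)^{8}≡13, (-5)^{16}≡40. Then (-5)^{25} = (-5)^{16+8+1} ≡ 40 × 13 × 38 ≡ 23 mod 43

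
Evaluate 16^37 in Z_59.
By repeated squaring (mod 59): 16^{1}≡16, 16^{2}≡20, 16^{4}≡46, 16^{8}≡51, 16^{16}≡5, 16^{32}≡25. Then 16^{37} = 16^{32+4+1} ≡ 25 × 46 × 16 ≡ 51 (mod 59)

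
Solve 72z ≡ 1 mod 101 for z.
Since 101 is prime, by Fermat 72^(-1) ≡ 72^{99} ≡ 94 mod 101. Verify: 72 × 94 = 6768 ≡ 1 mod 101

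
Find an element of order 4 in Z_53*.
23 has order 4 mod 53 since 23^{4} ≡ 1 (mod 53) and no smaller power works.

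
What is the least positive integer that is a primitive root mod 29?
g = 2. Powers: [2, 4, 8, 16, 3, 6, 12, 24, ...] generates all 28 non-zero residues.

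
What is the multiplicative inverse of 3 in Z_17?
Since 17 is prime, by Fermat 3^(-1) ≡ 3^{15} ≡ 6 (mod 17). Verify: 3 × 6 = 18 ≡ 1 (mod 17)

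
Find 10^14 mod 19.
By repeated squaring mod 19: 10^{1}≡10, 10^{2}≡5, 10^{4}≡6, 10^{8}≡17. Then 10^{14} = 10^{8+4+2} ≡ 17 × 6 × 5 ≡ 16 mod 19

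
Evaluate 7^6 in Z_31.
By repeated squaring (mod 31): 7^{1}≡7, 7^{2}≡18, 7^{4}≡14. Then 7^{6} = 7^{4+2} ≡ 14 × 18 ≡ 4 (mod 31)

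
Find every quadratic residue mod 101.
Quadratic residues modulo 101: {1, 4, 5, 6, 9, 13, 14, 16, 17, 19, 20, 21, 22, 23, 24, 25, 30, 31, 33, 36, 37, 43, 45, 47, 49, 52, 54, 56, 58, 64, 65, 68, 70, 71, 76, 77, 78, 79, 80, 81, 82, 84, 85, 87, 88, 92, 95, 96, 97, 100}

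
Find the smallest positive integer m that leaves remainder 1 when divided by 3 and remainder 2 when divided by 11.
M = 3 × 11 = 33. M₁ = 11, y₁ ≡ 2 (mod 3). M₂ = 3, y₂ ≡ 4 (mod 11). m = 1×11×2 + 2×3×4 ≡ 13 (mod 33)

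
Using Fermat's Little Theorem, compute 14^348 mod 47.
By Fermat: 14^{46} ≡ 1 (mod 47). 348 ≡ 26 (mod 46). So 14^{348} ≡ 14^{26} ≡ 18 (mod 47)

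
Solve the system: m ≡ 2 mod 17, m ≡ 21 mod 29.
M = 17 × 29 = 493. M₁ = 29, y₁ ≡ 10 mod 17. M₂ = 17, y₂ ≡ 12 mod 29. m = 2×29×10 + 21×17×12 ≡ 427 mod 493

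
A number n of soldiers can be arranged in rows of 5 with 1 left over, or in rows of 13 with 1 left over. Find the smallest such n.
M = 5 × 13 = 65. M₁ = 13, y₁ ≡ 2 (mod 5). M₂ = 5, y₂ ≡ 8 (mod 13). n = 1×13×2 + 1×5×8 ≡ 1 (mod 65)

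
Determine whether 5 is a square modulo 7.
By Euler's criterion: 5^{3} ≡ 6 (mod 7). Since this equals -1 (≡ 6), 5 is not a QR.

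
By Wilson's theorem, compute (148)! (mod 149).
By Wilson's theorem, (148)! ≡ -1 ≡ 148 (mod 149)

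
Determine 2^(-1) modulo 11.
Since 11 is prime, by Fermat 2^(-1) ≡ 2^{9} ≡ 6 mod 11. Verify: 2 × 6 = 12 ≡ 1 mod 11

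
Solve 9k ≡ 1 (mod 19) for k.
Since 19 is prime, by Fermat 9^(-1) ≡ 9^{17} ≡ 17 (mod 19). Verify: 9 × 17 = 153 ≡ 1 (mod 19)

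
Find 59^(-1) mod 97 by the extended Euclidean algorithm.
Extended GCD: 59(-23) + 97(14) = 1. So 59^(-1) ≡ -23 ≡ 74 mod 97. Verify: 59 × 74 = 4366 ≡ 1 mod 97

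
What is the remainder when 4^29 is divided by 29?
Using Fermat: 4^{28} ≡ 1 (mod 29). 29 ≡ 1 (mod 28). So 4^{29} ≡ 4^{1} ≡ 4 (mod 29)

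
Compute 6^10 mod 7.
Using Fermat: 6^{6} ≡ 1 mod 7. 10 ≡ 4 mod 6. So 6^{10} ≡ 6^{4} ≡ 1 mod 7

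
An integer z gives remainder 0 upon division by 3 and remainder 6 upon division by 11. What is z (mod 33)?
M = 3 × 11 = 33. M₁ = 11, y₁ ≡ 2 (mod 3). M₂ = 3, y₂ ≡ 4 (mod 11). z = 0×11×2 + 6×3×4 ≡ 6 (mod 33)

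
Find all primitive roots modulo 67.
There are φ(66) = 20 primitive roots mod 67: {2, 7, 11, 12, 13, 18, 20, 28, 31, 32, 34, 41, 44, 46, 48, 50, 51, 57, 61, 63}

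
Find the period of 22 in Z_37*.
Powers of 22 mod 37: 22^1≡22, 22^2≡3, 22^3≡29, 22^4≡9, 22^5≡13, 22^6≡27, 22^7≡2, 22^8≡7, 22^9≡6, 22^10≡21, 22^11≡18, 22^12≡26, 22^13≡17, 22^14≡4, 22^15≡14, 22^16≡12, 22^17≡5, 22^18≡36, 22^19≡15, 22^20≡34, 22^21≡8, 22^22≡28, 22^23≡24, 22^24≡10, 22^25≡35, 22^26≡30, 22^27≡31, 22^28≡16, 22^29≡19, 22^30≡11, 22^31≡20, 22^32≡33, 22^33≡23, 22^34≡25, 22^35≡32, 22^36≡1. So the order of 22 is 36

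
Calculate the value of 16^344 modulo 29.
Using Fermat: 16^{28} ≡ 1 mod 29. 344 ≡ 8 mod 28. So 16^{344} ≡ 16^{8} ≡ 16 mod 29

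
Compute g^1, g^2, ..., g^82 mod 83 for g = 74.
74^1, 74^2, ..., 74^{82} mod 83: [74, 81, 18, 4, 47, 75, 72, 16, 22, 51, 39, 64, 5, 38, 73, 7, 20, 69, 43, 28, 80, 27, 6, 29, 71, 25, 24, 33, 35, 17, 13, 49, 57, 68, 52, 30, 62, 23, 42, 37, 82, 9, 2, 65, 79, 36, 8, 11, 67, 61, 32, 44, 19, 78, 45, 10, 76, 63, 14, 40, 55, 3, 56, 77, 54, 12, 58, 59, 50, 48, 66, 70, 34, 26, 15, 31, 53, 21, 60, 41, 46, 1]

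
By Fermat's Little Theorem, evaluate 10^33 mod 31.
By Fermat: 10^{30} ≡ 1 (mod 31). So 10^{33} = 10^{30} · 10^{3} ≡ 10^{3} ≡ 8 (mod 31)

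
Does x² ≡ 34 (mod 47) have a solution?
By Euler's criterion: 34^{23} ≡ 1 (mod 47). Since this equals 1, 34 is a QR.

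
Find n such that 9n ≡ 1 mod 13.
Since 13 is prime, by Fermat 9^(-1) ≡ 9^{11} ≡ 3 mod 13. Verify: 9 × 3 = 27 ≡ 1 mod 13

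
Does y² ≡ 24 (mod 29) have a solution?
By Euler's criterion: 24^{14} ≡ 1 (mod 29). Since this equals 1, 24 is a QR.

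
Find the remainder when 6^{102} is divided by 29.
By Fermat: 6^{28} ≡ 1 mod 29. 102 = 3×28 + 18. So 6^{102} ≡ 6^{18} ≡ 20 mod 29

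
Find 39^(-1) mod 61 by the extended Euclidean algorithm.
Extended GCD: 39(-25) + 61(16) = 1. So 39^(-1) ≡ -25 ≡ 36 mod 61. Verify: 39 × 36 = 1404 ≡ 1 mod 61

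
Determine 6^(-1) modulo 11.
Since 11 is prime, by Fermat 6^(-1) ≡ 6^{9} ≡ 2 mod 11. Verify: 6 × 2 = 12 ≡ 1 mod 11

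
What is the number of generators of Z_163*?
Number of primitive roots mod 163 = φ(p-1) = φ(162) = 54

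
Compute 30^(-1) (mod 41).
Since 41 is prime, by Fermat 30^(-1) ≡ 30^{39} ≡ 26 (mod 41). Verify: 30 × 26 = 780 ≡ 1 (mod 41)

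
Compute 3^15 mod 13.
Using Fermat: 3^{12} ≡ 1 mod 13. 15 ≡ 3 mod 12. So 3^{15} ≡ 3^{3} ≡ 1 mod 13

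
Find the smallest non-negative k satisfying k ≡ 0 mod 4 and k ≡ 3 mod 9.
M = 4 × 9 = 36. M₁ = 9, y₁ ≡ 1 mod 4. M₂ = 4, y₂ ≡ 7 mod 9. k = 0×9×1 + 3×4×7 ≡ 12 mod 36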